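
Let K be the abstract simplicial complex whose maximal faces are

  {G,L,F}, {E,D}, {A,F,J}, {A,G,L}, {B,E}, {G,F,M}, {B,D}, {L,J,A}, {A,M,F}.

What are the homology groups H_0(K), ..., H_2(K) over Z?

Take the total order A < B < D < E < F < G < J < L < M on the vertex set. Then K (dimension 2) consists of the simplices:

  0-simplices (9): A, B, D, E, F, G, J, L, M
  1-simplices (15): AF, AG, AJ, AL, AM, BD, BE, DE, FG, FJ, FL, FM, GL, GM, JL
  2-simplices (6): AFJ, AFM, AGL, AJL, FGL, FGM

Hence C_0 ≅ Z^9, C_1 ≅ Z^15, C_2 ≅ Z^6.

∂_1: C_1 → C_0 is given by ∂[p,q] = [q] − [p]. For instance
  ∂AF = F − A.
This gives a 9×15 integer matrix of rank 7; reducing to Smith normal form yields diagonal entries (1,1,1,1,1,1,1).

∂_2: C_2 → C_1 acts by ∂[p,q,r] = [q,r] − [p,r] + [p,q]. For instance
  ∂AGL = GL − AL + AG,
  ∂AJL = JL − AL + AJ.
As a 15×6 matrix over Z this has rank 6, with invariant factors (1,1,1,1,1,1).

Reading off H_k = ker ∂_k / im ∂_{k+1}:

  H_0: rank C_0 − rank ∂_1 = 9 − 7 = 2, and the invariant factors of ∂_1 are all 1, so H_0 = Z^2.
  H_1: rank ker ∂_1 − rank ∂_2 = (15 − 7) − 6 = 2, and the invariant factors of ∂_2 are all 1, so H_1 = Z^2.
  H_2: rank ker ∂_2 − rank ∂_3 = (6 − 6) − 0 = 0, and there is no ∂_3, so H_2 = 0.

As a check, the Euler characteristic is 9 − 15 + 6 = 0, which agrees with 2 − 2 + 0 = 0.
(K is a triangulation of the disjoint union of the circle S^1 and the cylinder S^1 x I.)

H_0 = Z^2,  H_1 = Z^2,  H_2 = 0.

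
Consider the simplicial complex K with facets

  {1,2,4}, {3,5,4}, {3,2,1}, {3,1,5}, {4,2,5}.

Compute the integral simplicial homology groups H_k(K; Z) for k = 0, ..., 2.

Fix the vertex order 1 < 2 < 3 < 4 < 5 and write every simplex with vertices in increasing order. Then dim K = 2 and the simplices of K are:

  0-simplices (5): [1], [2], [3], [4], [5]
  1-simplices (10): [1,2], [1,3], [1,4], [1,5], [2,3], [2,4], [2,5], [3,4], [3,5], [4,5]
  2-simplices (5): [1,2,3], [1,2,4], [1,3,5], [2,4,5], [3,4,5]

giving chain groups C_0 ≅ Z^5, C_1 ≅ Z^10, C_2 ≅ Z^5.

The boundary map ∂_1: C_1 → C_0 is given by ∂[p,q] = [q] − [p]. For instance
  ∂[1,5] = [5] − [1].
The 5×10 boundary matrix has rank 4 and Smith normal form diag(1,1,1,1).

The boundary map ∂_2: C_2 → C_1 sends each 2-simplex [p,q,r] to [q,r] − [p,r] + [p,q]. For instance
  ∂[1,3,5] = [3,5] − [1,5] + [1,3],
  ∂[1,2,3] = [2,3] − [1,3] + [1,2].
As a 10×5 matrix over Z this has rank 5, with invariant factors (1,1,1,1,1).

Computing H_k = (kernel of ∂_k) / (image of ∂_{k+1}):

  H_0: rank C_0 − rank ∂_1 = 5 − 4 = 1, and the invariant factors of ∂_1 are all 1, so H_0 = Z.
  H_1: rank ker ∂_1 − rank ∂_2 = (10 − 4) − 5 = 1, and the invariant factors of ∂_2 are all 1, so H_1 = Z.
  H_2: rank ker ∂_2 − rank ∂_3 = (5 − 5) − 0 = 0, and there is no ∂_3, so H_2 = 0.

H_0 ≅ Z,  H_1 ≅ Z,  H_2 = 0.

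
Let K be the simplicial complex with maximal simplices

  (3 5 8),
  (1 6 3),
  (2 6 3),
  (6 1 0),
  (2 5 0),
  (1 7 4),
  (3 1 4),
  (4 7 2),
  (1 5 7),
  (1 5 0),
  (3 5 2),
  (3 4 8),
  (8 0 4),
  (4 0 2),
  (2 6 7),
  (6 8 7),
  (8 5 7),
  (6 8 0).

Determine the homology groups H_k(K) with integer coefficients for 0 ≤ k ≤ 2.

Take the total order 0 < 1 < 2 < 3 < 4 < 5 < 6 < 7 < 8 on the vertex set. Then K (dimension 2) consists of the simplices:

  0-simplices (9): [0], [1], [2], [3], [4], [5], [6], [7], [8]
  1-simplices (27): (27 of them)
  2-simplices (18): [0,1,5], [0,1,6], [0,2,4], [0,2,5], [0,4,8], [0,6,8], [1,3,4], [1,3,6], [1,4,7], [1,5,7], [2,3,5], [2,3,6], [2,4,7], [2,6,7], [3,4,8], [3,5,8], [5,7,8], [6,7,8]

giving chain groups C_0 ≅ Z^9, C_1 ≅ Z^27, C_2 ≅ Z^18.

The boundary map ∂_1: C_1 → C_0 is given by ∂[p,q] = [q] − [p]. For instance
  ∂[0,8] = [8] − [0].
This gives a 9×27 integer matrix of rank 8; reducing to Smith normal form yields diagonal entries (1,1,1,1,1,1,1,1).

∂_2: C_2 → C_1 acts by ∂[p,q,r] = [q,r] − [p,r] + [p,q]. For instance
  ∂[3,5,8] = [5,8] − [3,8] + [3,5],
  ∂[2,3,6] = [3,6] − [2,6] + [2,3].
As a 27×18 matrix over Z this has rank 17, with invariant factors (1,1,1,1,1,1,1,1,1,1,1,1,1,1,1,1,1).

Reading off H_k = ker ∂_k / im ∂_{k+1}:

  H_0: rank C_0 − rank ∂_1 = 9 − 8 = 1, and the invariant factors of ∂_1 are all 1, so H_0 = Z.
  H_1: rank ker ∂_1 − rank ∂_2 = (27 − 8) − 17 = 2, and the invariant factors of ∂_2 are all 1, so H_1 = Z^2.
  H_2: rank ker ∂_2 − rank ∂_3 = (18 − 17) − 0 = 1, and there is no ∂_3, so H_2 = Z.

As a check, the Euler characteristic is 9 − 27 + 18 = 0, which agrees with 1 − 2 + 1 = 0.

H_0 ≅ Z,  H_1 ≅ Z^2,  H_2 ≅ Z.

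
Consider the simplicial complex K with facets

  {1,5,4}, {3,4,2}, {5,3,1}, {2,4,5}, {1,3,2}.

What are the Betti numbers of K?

We work with the vertex ordering 1 < 2 < 3 < 4 < 5. The simplices of K, each written with vertices in increasing order, are:

  0-simplices (5): [1], [2], [3], [4], [5]
  1-simplices (10): [1,2], [1,3], [1,4], [1,5], [2,3], [2,4], [2,5], [3,4], [3,5], [4,5]
  2-simplices (5): [1,2,3], [1,3,5], [1,4,5], [2,3,4], [2,4,5]

Hence C_0 ≅ Z^5, C_1 ≅ Z^10, C_2 ≅ Z^5.

The boundary map ∂_1: C_1 → C_0 is given by ∂[p,q] = [q] − [p]. For instance
  ∂[2,4] = [4] − [2].
This gives a 5×10 integer matrix of rank 4; reducing to Smith normal form yields diagonal entries (1,1,1,1).

Boundary ∂_2: C_2 → C_1 acts by ∂[p,q,r] = [q,r] − [p,r] + [p,q]. For instance
  ∂[1,2,3] = [2,3] − [1,3] + [1,2],
  ∂[2,4,5] = [4,5] − [2,5] + [2,4].
The 10×5 boundary matrix has rank 5 and Smith normal form diag(1,1,1,1,1).

Computing H_k = (kernel of ∂_k) / (image of ∂_{k+1}):

  H_0: rank C_0 − rank ∂_1 = 5 − 4 = 1, and the invariant factors of ∂_1 are all 1, so H_0 ≅ Z.
  H_1: rank ker ∂_1 − rank ∂_2 = (10 − 4) − 5 = 1, and the invariant factors of ∂_2 are all 1, so H_1 ≅ Z.
  H_2: rank ker ∂_2 − rank ∂_3 = (5 − 5) − 0 = 0, and there is no ∂_3, so H_2 ≅ 0.

As a check, the Euler characteristic is 5 − 10 + 5 = 0, which agrees with 1 − 1 + 0 = 0.

Hence the Betti numbers are b_0 = 1, b_1 = 1, b_2 = 0.

b_0 = 1, b_1 = 1, b_2 = 0.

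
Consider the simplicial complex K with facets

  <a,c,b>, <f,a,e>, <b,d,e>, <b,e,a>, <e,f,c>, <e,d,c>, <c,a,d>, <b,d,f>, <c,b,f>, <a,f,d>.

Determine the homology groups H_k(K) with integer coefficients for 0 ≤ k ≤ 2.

H_0 = Z,  H_1 = Z/2,  H_2 = 0.

K has 6 vertices, 15 edges, 10 triangles.
rank ∂_0 = 0, rank ∂_1 = 5 ⇒ b_0 = 6 − 0 − 5 = 1; all invariant factors of ∂_1 are 1 so no torsion. So H_0 = Z.
rank ∂_1 = 5, rank ∂_2 = 10 ⇒ b_1 = 15 − 5 − 10 = 0; ∂_2 has invariant factor(s) [2] giving torsion. So H_1 = Z/2.
rank ∂_2 = 10, rank ∂_3 = 0 ⇒ b_2 = 10 − 10 − 0 = 0. So H_2 = 0.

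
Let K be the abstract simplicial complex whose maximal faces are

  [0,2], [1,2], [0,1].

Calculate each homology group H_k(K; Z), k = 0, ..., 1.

K has 3 vertices, 3 edges.
rank ∂_0 = 0, rank ∂_1 = 2 ⇒ b_0 = 3 − 0 − 2 = 1; all invariant factors of ∂_1 are 1 so no torsion. So H_0 ≅ Z.
rank ∂_1 = 2, rank ∂_2 = 0 ⇒ b_1 = 3 − 2 − 0 = 1. So H_1 ≅ Z.

H_0 ≅ Z,  H_1 ≅ Z.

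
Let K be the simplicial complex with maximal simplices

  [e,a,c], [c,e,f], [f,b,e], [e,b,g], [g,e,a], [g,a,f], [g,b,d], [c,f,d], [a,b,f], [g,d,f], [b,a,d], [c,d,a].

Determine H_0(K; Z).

H_0 ≅ Z.

K has 7 vertices, 18 edges, 12 triangles.
rank ∂_0 = 0, rank ∂_1 = 6 ⇒ b_0 = 7 − 0 − 6 = 1; all invariant factors of ∂_1 are 1 so no torsion. So H_0 ≅ Z.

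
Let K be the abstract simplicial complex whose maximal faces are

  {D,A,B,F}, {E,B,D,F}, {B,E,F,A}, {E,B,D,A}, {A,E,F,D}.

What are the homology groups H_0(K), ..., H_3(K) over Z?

H_0 ≅ Z,  H_1 = 0,  H_2 = 0,  H_3 ≅ Z.

Take the total order A < B < D < E < F on the vertex set. Then K (dimension 3) consists of the simplices:

  0-simplices (5): A, B, D, E, F
  1-simplices (10): AB, AD, AE, AF, BD, BE, BF, DE, DF, EF
  2-simplices (10): ABD, ABE, ABF, ADE, ADF, AEF, BDE, BDF, BEF, DEF
  3-simplices (5): ABDE, ABDF, ABEF, ADEF, BDEF

so the chain groups are C_0 ≅ Z^5, C_1 ≅ Z^10, C_2 ≅ Z^10, C_3 ≅ Z^5.

Boundary ∂_1: C_1 → C_0 is given by ∂[p,q] = [q] − [p].
The resulting 5×10 matrix has rank 4, and its Smith normal form has invariant factors (1,1,1,1).

∂_2: C_2 → C_1 acts by ∂[p,q,r] = [q,r] − [p,r] + [p,q]. For instance
  ∂ABF = BF − AF + AB,
  ∂BDE = DE − BE + BD.
As a 10×10 matrix over Z this has rank 6, with invariant factors (1,1,1,1,1,1).

The boundary map ∂_3: C_3 → C_2 sends each 3-simplex σ to the alternating sum Σ_i (−1)^i (σ with its i-th vertex removed). For instance
  ∂ADEF = DEF − AEF + ADF − ADE,
  ∂ABEF = BEF − AEF + ABF − ABE.
The 10×5 boundary matrix has rank 4 and Smith normal form diag(1,1,1,1).

Reading off H_k = ker ∂_k / im ∂_{k+1}:

  H_0: rank C_0 − rank ∂_1 = 5 − 4 = 1, and the invariant factors of ∂_1 are all 1, so H_0 = Z.
  H_1: rank ker ∂_1 − rank ∂_2 = (10 − 4) − 6 = 0, and the invariant factors of ∂_2 are all 1, so H_1 = 0.
  H_2: rank ker ∂_2 − rank ∂_3 = (10 − 6) − 4 = 0, and the invariant factors of ∂_3 are all 1, so H_2 = 0.
  H_3: rank ker ∂_3 − rank ∂_4 = (5 − 4) − 0 = 1, and there is no ∂_4, so H_3 = Z.

As a check, the Euler characteristic is 5 − 10 + 10 − 5 = 0, which agrees with 1 − 0 + 0 − 1 = 0.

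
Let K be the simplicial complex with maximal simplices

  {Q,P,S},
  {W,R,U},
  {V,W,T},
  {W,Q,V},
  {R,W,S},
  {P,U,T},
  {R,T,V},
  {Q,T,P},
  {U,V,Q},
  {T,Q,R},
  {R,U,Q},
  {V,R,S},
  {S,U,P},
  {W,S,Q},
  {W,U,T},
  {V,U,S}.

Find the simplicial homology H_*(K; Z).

H_0 = Z,  H_1 = Z^2,  H_2 = Z.

We work with the vertex ordering P < Q < R < S < T < U < V < W. The simplices of K, each written with vertices in increasing order, are:

  0-simplices (8): P, Q, R, S, T, U, V, W
  1-simplices (24): PQ, PS, PT, PU, QR, QS, QT, QU, QV, QW, RS, RT, RU, RV, RW, SU, SV, SW, TU, TV, TW, UV, UW, VW
  2-simplices (16): PQS, PQT, PSU, PTU, QRT, QRU, QSW, QUV, QVW, RSV, RSW, RTV, RUW, SUV, TUW, TVW

giving chain groups C_0 ≅ Z^8, C_1 ≅ Z^24, C_2 ≅ Z^16.

The boundary map ∂_1: C_1 → C_0 maps an edge to its endpoints' difference, ∂[p,q] = q − p. For instance
  ∂TV = V − T.
The resulting 8×24 matrix has rank 7, and its Smith normal form has invariant factors (1,1,1,1,1,1,1).

The boundary map ∂_2: C_2 → C_1 maps a triangle to the signed sum of its edges. For instance
  ∂PQS = QS − PS + PQ,
  ∂SUV = UV − SV + SU.
This gives a 24×16 integer matrix of rank 15; reducing to Smith normal form yields diagonal entries (1,1,1,1,1,1,1,1,1,1,1,1,1,1,1).

From H_k ≅ ker(∂_k) / im(∂_{k+1}) we obtain:

  H_0: rank C_0 − rank ∂_1 = 8 − 7 = 1, and the invariant factors of ∂_1 are all 1, so H_0 = Z.
  H_1: rank ker ∂_1 − rank ∂_2 = (24 − 7) − 15 = 2, and the invariant factors of ∂_2 are all 1, so H_1 = Z^2.
  H_2: rank ker ∂_2 − rank ∂_3 = (16 − 15) − 0 = 1, and there is no ∂_3, so H_2 = Z.

(K is a triangulation of the torus T^2.)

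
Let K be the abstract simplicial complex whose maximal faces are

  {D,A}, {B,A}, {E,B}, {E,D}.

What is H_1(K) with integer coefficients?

H_1 ≅ Z.

Fix the vertex order A < B < D < E and write every simplex with vertices in increasing order. Then dim K = 1 and the simplices of K are:

  0-simplices (4): A, B, D, E
  1-simplices (4): AB, AD, BE, DE

giving chain groups C_0 ≅ Z^4, C_1 ≅ Z^4.

The boundary map ∂_1: C_1 → C_0 sends each edge [p,q] (with p < q) to q − p. For instance
  ∂DE = E − D.
This gives a 4×4 integer matrix of rank 3; reducing to Smith normal form yields diagonal entries (1,1,1).

Now H_k = ker ∂_k / im ∂_{k+1}, so:

  H_1: rank ker ∂_1 − rank ∂_2 = (4 − 3) − 0 = 1, and there is no ∂_2, so H_1 ≅ Z.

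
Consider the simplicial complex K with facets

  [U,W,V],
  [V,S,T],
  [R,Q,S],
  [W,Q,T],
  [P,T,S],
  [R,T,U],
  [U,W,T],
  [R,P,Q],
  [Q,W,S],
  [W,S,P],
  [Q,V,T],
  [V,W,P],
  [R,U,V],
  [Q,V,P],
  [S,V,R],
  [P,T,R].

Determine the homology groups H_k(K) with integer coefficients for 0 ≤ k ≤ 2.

H_0 ≅ Z,  H_1 ≅ Z^2,  H_2 ≅ Z.

Fix the vertex order P < Q < R < S < T < U < V < W and write every simplex with vertices in increasing order. Then dim K = 2 and the simplices of K are:

  0-simplices (8): P, Q, R, S, T, U, V, W
  1-simplices (24): PQ, PR, PS, PT, PV, PW, QR, QS, QT, QV, QW, RS, RT, RU, RV, ST, SV, SW, TU, TV, TW, UV, UW, VW
  2-simplices (16): PQR, PQV, PRT, PST, PSW, PVW, QRS, QSW, QTV, QTW, RSV, RTU, RUV, STV, TUW, UVW

so the chain groups are C_0 ≅ Z^8, C_1 ≅ Z^24, C_2 ≅ Z^16.

∂_1: C_1 → C_0 maps an edge to its endpoints' difference, ∂[p,q] = q − p. For instance
  ∂QV = V − Q.
As a 8×24 matrix over Z this has rank 7, with invariant factors (1,1,1,1,1,1,1).

Boundary ∂_2: C_2 → C_1 acts by ∂[p,q,r] = [q,r] − [p,r] + [p,q]. For instance
  ∂QRS = RS − QS + QR,
  ∂PQV = QV − PV + PQ.
The resulting 24×16 matrix has rank 15, and its Smith normal form has invariant factors (1,1,1,1,1,1,1,1,1,1,1,1,1,1,1).

Now H_k = ker ∂_k / im ∂_{k+1}, so:

  H_0: rank C_0 − rank ∂_1 = 8 − 7 = 1, and the invariant factors of ∂_1 are all 1, so H_0 = Z.
  H_1: rank ker ∂_1 − rank ∂_2 = (24 − 7) − 15 = 2, and the invariant factors of ∂_2 are all 1, so H_1 = Z^2.
  H_2: rank ker ∂_2 − rank ∂_3 = (16 − 15) − 0 = 1, and there is no ∂_3, so H_2 = Z.

(K is a triangulation of the torus T^2.)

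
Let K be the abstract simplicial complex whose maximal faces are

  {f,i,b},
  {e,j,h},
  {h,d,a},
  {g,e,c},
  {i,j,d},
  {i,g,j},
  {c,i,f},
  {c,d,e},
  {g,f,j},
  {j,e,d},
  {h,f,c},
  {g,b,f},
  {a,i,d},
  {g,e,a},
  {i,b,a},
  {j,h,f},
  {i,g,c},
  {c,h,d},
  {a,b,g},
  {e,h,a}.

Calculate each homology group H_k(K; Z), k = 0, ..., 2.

H_0 ≅ Z,  H_1 ≅ Z × Z/2,  H_2 = 0.

Fix the vertex order a < b < c < d < e < f < g < h < i < j and write every simplex with vertices in increasing order. Then dim K = 2 and the simplices of K are:

  0-simplices (10): a, b, c, d, e, f, g, h, i, j
  1-simplices (30): ab, ad, ae, ag, ah, ai, bf, bg, bi, cd, ce, cf, cg, ch, ci, de, dh, di, dj, eg, eh, ej, fg, fh, fi, fj, gi, gj, hj, ij
  2-simplices (20): abg, abi, adh, adi, aeg, aeh, bfg, bfi, cde, cdh, ceg, cfh, cfi, cgi, dej, dij, ehj, fgj, fhj, gij

Hence C_0 ≅ Z^10, C_1 ≅ Z^30, C_2 ≅ Z^20.

Boundary ∂_1: C_1 → C_0 sends each edge [p,q] (with p < q) to q − p. For instance
  ∂fg = g − f.
As a 10×30 matrix over Z this has rank 9, with invariant factors (1,1,1,1,1,1,1,1,1).

The boundary map ∂_2: C_2 → C_1 acts by ∂[p,q,r] = [q,r] − [p,r] + [p,q]. For instance
  ∂fhj = hj − fj + fh,
  ∂bfi = fi − bi + bf.
As a 30×20 matrix over Z this has rank 20, with invariant factors (1,1,1,1,1,1,1,1,1,1,1,1,1,1,1,1,1,1,1,2).

Now H_k = ker ∂_k / im ∂_{k+1}, so:

  H_0: rank C_0 − rank ∂_1 = 10 − 9 = 1, and the invariant factors of ∂_1 are all 1, so H_0 ≅ Z.
  H_1: rank ker ∂_1 − rank ∂_2 = (30 − 9) − 20 = 1, and ∂_2 has invariant factor 2 > 1, so H_1 ≅ Z × Z/2.
  H_2: rank ker ∂_2 − rank ∂_3 = (20 − 20) − 0 = 0, and there is no ∂_3, so H_2 ≅ 0.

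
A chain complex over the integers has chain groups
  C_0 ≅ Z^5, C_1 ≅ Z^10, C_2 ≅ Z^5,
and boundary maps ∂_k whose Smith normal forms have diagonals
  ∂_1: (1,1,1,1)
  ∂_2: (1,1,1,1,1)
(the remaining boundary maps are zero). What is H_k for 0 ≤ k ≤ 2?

H_0 = Z,  H_1 = Z,  H_2 = 0.

H_0: b_0 = 5 − 0 − 4 = 1; torsion from ∂_1 factors > 1: none. So H_0 = Z.
H_1: b_1 = 10 − 4 − 5 = 1; torsion from ∂_2 factors > 1: none. So H_1 = Z.
H_2: b_2 = 5 − 5 − 0 = 0; torsion from ∂_3 factors > 1: none. So H_2 = 0.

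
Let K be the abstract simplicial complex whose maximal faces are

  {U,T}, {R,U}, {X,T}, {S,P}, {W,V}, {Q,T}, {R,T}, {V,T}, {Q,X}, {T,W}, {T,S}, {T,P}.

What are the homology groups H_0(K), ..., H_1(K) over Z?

H_0 ≅ Z,  H_1 ≅ Z^4.

Take the total order P < Q < R < S < T < U < V < W < X on the vertex set. Then K (dimension 1) consists of the simplices:

  0-simplices (9): P, Q, R, S, T, U, V, W, X
  1-simplices (12): PS, PT, QT, QX, RT, RU, ST, TU, TV, TW, TX, VW

so the chain groups are C_0 ≅ Z^9, C_1 ≅ Z^12.

The boundary map ∂_1: C_1 → C_0 is given by ∂[p,q] = [q] − [p]. For instance
  ∂RU = U − R.
The 9×12 boundary matrix has rank 8 and Smith normal form diag(1,1,1,1,1,1,1,1).

Now H_k = ker ∂_k / im ∂_{k+1}, so:

  H_0: rank C_0 − rank ∂_1 = 9 − 8 = 1, and the invariant factors of ∂_1 are all 1, so H_0 ≅ Z.
  H_1: rank ker ∂_1 − rank ∂_2 = (12 − 8) − 0 = 4, and there is no ∂_2, so H_1 ≅ Z^4.

As a check, the Euler characteristic is 9 − 12 = -3, which agrees with 1 − 4 = -3.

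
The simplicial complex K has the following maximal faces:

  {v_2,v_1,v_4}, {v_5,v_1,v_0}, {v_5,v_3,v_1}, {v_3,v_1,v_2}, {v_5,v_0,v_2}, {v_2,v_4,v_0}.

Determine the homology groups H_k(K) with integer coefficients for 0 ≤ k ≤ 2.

H_0 = Z,  H_1 = Z,  H_2 = 0.

Fix the vertex order v_0 < v_1 < v_2 < v_3 < v_4 < v_5 and write every simplex with vertices in increasing order. Then dim K = 2 and the simplices of K are:

  0-simplices (6): [v_0], [v_1], [v_2], [v_3], [v_4], [v_5]
  1-simplices (12): [v_0,v_1], [v_0,v_2], [v_0,v_4], [v_0,v_5], [v_1,v_2], [v_1,v_3], [v_1,v_4], [v_1,v_5], [v_2,v_3], [v_2,v_4], [v_2,v_5], [v_3,v_5]
  2-simplices (6): [v_0,v_1,v_5], [v_0,v_2,v_4], [v_0,v_2,v_5], [v_1,v_2,v_3], [v_1,v_2,v_4], [v_1,v_3,v_5]

Hence C_0 ≅ Z^6, C_1 ≅ Z^12, C_2 ≅ Z^6.

∂_1: C_1 → C_0 is given by ∂[p,q] = [q] − [p].
As a 6×12 matrix over Z this has rank 5, with invariant factors (1,1,1,1,1).

∂_2: C_2 → C_1 sends each 2-simplex [p,q,r] to [q,r] − [p,r] + [p,q]. For instance
  ∂[v_1,v_2,v_3] = [v_2,v_3] − [v_1,v_3] + [v_1,v_2],
  ∂[v_1,v_3,v_5] = [v_3,v_5] − [v_1,v_5] + [v_1,v_3].
The resulting 12×6 matrix has rank 6, and its Smith normal form has invariant factors (1,1,1,1,1,1).

Now H_k = ker ∂_k / im ∂_{k+1}, so:

  H_0: rank C_0 − rank ∂_1 = 6 − 5 = 1, and the invariant factors of ∂_1 are all 1, so H_0 = Z.
  H_1: rank ker ∂_1 − rank ∂_2 = (12 − 5) − 6 = 1, and the invariant factors of ∂_2 are all 1, so H_1 = Z.
  H_2: rank ker ∂_2 − rank ∂_3 = (6 − 6) − 0 = 0, and there is no ∂_3, so H_2 = 0.

As a check, the Euler characteristic is 6 − 12 + 6 = 0, which agrees with 1 − 1 + 0 = 0.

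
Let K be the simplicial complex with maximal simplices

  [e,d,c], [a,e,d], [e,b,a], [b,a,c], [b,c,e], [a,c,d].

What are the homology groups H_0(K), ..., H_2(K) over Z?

H_0 = Z,  H_1 = 0,  H_2 = Z.

K has 5 vertices, 9 edges, 6 triangles.
rank ∂_0 = 0, rank ∂_1 = 4 ⇒ b_0 = 5 − 0 − 4 = 1; all invariant factors of ∂_1 are 1 so no torsion. So H_0 = Z.
rank ∂_1 = 4, rank ∂_2 = 5 ⇒ b_1 = 9 − 4 − 5 = 0; all invariant factors of ∂_2 are 1 so no torsion. So H_1 = 0.
rank ∂_2 = 5, rank ∂_3 = 0 ⇒ b_2 = 6 − 5 − 0 = 1. So H_2 = Z.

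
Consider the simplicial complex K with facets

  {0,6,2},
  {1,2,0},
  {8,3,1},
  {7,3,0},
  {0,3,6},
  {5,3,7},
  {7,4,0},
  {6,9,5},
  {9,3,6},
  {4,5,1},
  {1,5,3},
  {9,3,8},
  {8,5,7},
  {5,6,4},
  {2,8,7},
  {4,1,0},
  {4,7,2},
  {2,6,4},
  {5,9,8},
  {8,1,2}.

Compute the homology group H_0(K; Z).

H_0 ≅ Z.

Order the vertices as 0 < 1 < 2 < 3 < 4 < 5 < 6 < 7 < 8 < 9. Listing each simplex with vertices in this order, K has dimension 2 with simplices:

  0-simplices (10): [0], [1], [2], [3], [4], [5], [6], [7], [8], [9]
  1-simplices (30): (30 of them)
  2-simplices (20): (20 of them)

so the chain groups are C_0 ≅ Z^10, C_1 ≅ Z^30, C_2 ≅ Z^20.

Boundary ∂_1: C_1 → C_0 maps an edge to its endpoints' difference, ∂[p,q] = q − p.
The resulting 10×30 matrix has rank 9, and its Smith normal form has invariant factors (1,1,1,1,1,1,1,1,1).

∂_2: C_2 → C_1 acts by ∂[p,q,r] = [q,r] − [p,r] + [p,q]. For instance
  ∂[0,3,6] = [3,6] − [0,6] + [0,3],
  ∂[1,4,5] = [4,5] − [1,5] + [1,4].
The 30×20 boundary matrix has rank 20 and Smith normal form diag(1,1,1,1,1,1,1,1,1,1,1,1,1,1,1,1,1,1,1,2).

Computing H_k = (kernel of ∂_k) / (image of ∂_{k+1}):

  H_0: rank C_0 − rank ∂_1 = 10 − 9 = 1, and the invariant factors of ∂_1 are all 1, so H_0 ≅ Z.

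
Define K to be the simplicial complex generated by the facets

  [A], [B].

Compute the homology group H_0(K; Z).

K has 2 vertices.
rank ∂_0 = 0, rank ∂_1 = 0 ⇒ b_0 = 2 − 0 − 0 = 2. So H_0 = Z^2.

H_0 ≅ Z^2.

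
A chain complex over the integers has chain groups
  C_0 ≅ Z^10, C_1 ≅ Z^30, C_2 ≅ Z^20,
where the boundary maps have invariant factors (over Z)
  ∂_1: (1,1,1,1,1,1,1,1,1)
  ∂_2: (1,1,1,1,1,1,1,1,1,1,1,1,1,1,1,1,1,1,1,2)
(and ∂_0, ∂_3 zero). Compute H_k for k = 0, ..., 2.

H_0 = Z,  H_1 = Z ⊕ Z/2Z,  H_2 = 0.

H_0: b_0 = 10 − 0 − 9 = 1; torsion from ∂_1 factors > 1: none. So H_0 = Z.
H_1: b_1 = 30 − 9 − 20 = 1; torsion from ∂_2 factors > 1: [2]. So H_1 = Z ⊕ Z/2Z.
H_2: b_2 = 20 − 20 − 0 = 0; torsion from ∂_3 factors > 1: none. So H_2 = 0.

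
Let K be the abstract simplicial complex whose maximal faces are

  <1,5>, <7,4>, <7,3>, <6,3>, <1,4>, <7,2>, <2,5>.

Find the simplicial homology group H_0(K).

We work with the vertex ordering 1 < 2 < 3 < 4 < 5 < 6 < 7. The simplices of K, each written with vertices in increasing order, are:

  0-simplices (7): [1], [2], [3], [4], [5], [6], [7]
  1-simplices (7): [1,4], [1,5], [2,5], [2,7], [3,6], [3,7], [4,7]

so the chain groups are C_0 ≅ Z^7, C_1 ≅ Z^7.

The boundary map ∂_1: C_1 → C_0 maps an edge to its endpoints' difference, ∂[p,q] = q − p. For instance
  ∂[3,6] = [6] − [3].
The resulting 7×7 matrix has rank 6, and its Smith normal form has invariant factors (1,1,1,1,1,1).

Now H_k = ker ∂_k / im ∂_{k+1}, so:

  H_0: rank C_0 − rank ∂_1 = 7 − 6 = 1, and the invariant factors of ∂_1 are all 1, so H_0 = Z.

H_0 = Z.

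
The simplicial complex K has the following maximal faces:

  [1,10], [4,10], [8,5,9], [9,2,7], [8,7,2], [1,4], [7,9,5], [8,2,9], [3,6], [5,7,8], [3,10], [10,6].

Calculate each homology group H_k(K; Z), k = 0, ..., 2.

K has 10 vertices, 15 edges, 6 triangles.
rank ∂_0 = 0, rank ∂_1 = 8 ⇒ b_0 = 10 − 0 − 8 = 2; all invariant factors of ∂_1 are 1 so no torsion. So H_0 ≅ Z^2.
rank ∂_1 = 8, rank ∂_2 = 5 ⇒ b_1 = 15 − 8 − 5 = 2; all invariant factors of ∂_2 are 1 so no torsion. So H_1 ≅ Z^2.
rank ∂_2 = 5, rank ∂_3 = 0 ⇒ b_2 = 6 − 5 − 0 = 1. So H_2 ≅ Z.

H_0 = Z^2,  H_1 = Z^2,  H_2 = Z.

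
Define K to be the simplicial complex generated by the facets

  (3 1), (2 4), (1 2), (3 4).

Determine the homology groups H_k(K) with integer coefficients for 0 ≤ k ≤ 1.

H_0 = Z,  H_1 = Z.

Order the vertices as 1 < 2 < 3 < 4. Listing each simplex with vertices in this order, K has dimension 1 with simplices:

  0-simplices (4): [1], [2], [3], [4]
  1-simplices (4): [1,2], [1,3], [2,4], [3,4]

so the chain groups are C_0 ≅ Z^4, C_1 ≅ Z^4.

Boundary ∂_1: C_1 → C_0 sends each edge [p,q] (with p < q) to q − p.
As a 4×4 matrix over Z this has rank 3, with invariant factors (1,1,1).

Computing H_k = (kernel of ∂_k) / (image of ∂_{k+1}):

  H_0: rank C_0 − rank ∂_1 = 4 − 3 = 1, and the invariant factors of ∂_1 are all 1, so H_0 ≅ Z.
  H_1: rank ker ∂_1 − rank ∂_2 = (4 − 3) − 0 = 1, and there is no ∂_2, so H_1 ≅ Z.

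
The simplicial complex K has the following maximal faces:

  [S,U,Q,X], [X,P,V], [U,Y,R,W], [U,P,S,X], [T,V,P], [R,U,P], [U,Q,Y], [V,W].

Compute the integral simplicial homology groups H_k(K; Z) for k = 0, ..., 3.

K has 10 vertices, 22 edges, 15 triangles, 3 3-simplices.
rank ∂_0 = 0, rank ∂_1 = 9 ⇒ b_0 = 10 − 0 − 9 = 1; all invariant factors of ∂_1 are 1 so no torsion. So H_0 ≅ Z.
rank ∂_1 = 9, rank ∂_2 = 12 ⇒ b_1 = 22 − 9 − 12 = 1; all invariant factors of ∂_2 are 1 so no torsion. So H_1 ≅ Z.
rank ∂_2 = 12, rank ∂_3 = 3 ⇒ b_2 = 15 − 12 − 3 = 0; all invariant factors of ∂_3 are 1 so no torsion. So H_2 ≅ 0.
rank ∂_3 = 3, rank ∂_4 = 0 ⇒ b_3 = 3 − 3 − 0 = 0. So H_3 ≅ 0.

H_0 = Z,  H_1 = Z,  H_2 = 0,  H_3 = 0.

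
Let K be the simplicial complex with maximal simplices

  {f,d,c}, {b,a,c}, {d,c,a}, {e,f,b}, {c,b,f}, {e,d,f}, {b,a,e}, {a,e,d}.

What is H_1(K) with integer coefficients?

K has 6 vertices, 12 edges, 8 triangles.
rank ∂_1 = 5, rank ∂_2 = 7 ⇒ b_1 = 12 − 5 − 7 = 0; all invariant factors of ∂_2 are 1 so no torsion. So H_1 = 0.

H_1 = 0.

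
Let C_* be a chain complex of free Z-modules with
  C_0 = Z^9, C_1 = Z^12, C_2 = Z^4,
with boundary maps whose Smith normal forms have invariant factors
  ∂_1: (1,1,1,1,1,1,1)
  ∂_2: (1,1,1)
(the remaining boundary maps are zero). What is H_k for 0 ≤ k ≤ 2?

H_0: b_0 = 9 − 0 − 7 = 2; torsion from ∂_1 factors > 1: none. So H_0 ≅ Z^2.
H_1: b_1 = 12 − 7 − 3 = 2; torsion from ∂_2 factors > 1: none. So H_1 ≅ Z^2.
H_2: b_2 = 4 − 3 − 0 = 1; torsion from ∂_3 factors > 1: none. So H_2 ≅ Z.

H_0 ≅ Z^2,  H_1 ≅ Z^2,  H_2 ≅ Z.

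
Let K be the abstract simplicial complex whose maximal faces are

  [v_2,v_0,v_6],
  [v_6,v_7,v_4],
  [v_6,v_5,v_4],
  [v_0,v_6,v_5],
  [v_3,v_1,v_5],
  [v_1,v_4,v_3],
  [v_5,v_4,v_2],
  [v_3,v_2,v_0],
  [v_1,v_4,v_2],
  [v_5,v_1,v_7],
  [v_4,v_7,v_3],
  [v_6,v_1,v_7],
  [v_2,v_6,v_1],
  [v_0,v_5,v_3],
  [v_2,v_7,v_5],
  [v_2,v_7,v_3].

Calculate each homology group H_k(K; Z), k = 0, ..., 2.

Take the total order v_0 < v_1 < v_2 < v_3 < v_4 < v_5 < v_6 < v_7 on the vertex set. Then K (dimension 2) consists of the simplices:

  0-simplices (8): [v_0], [v_1], [v_2], [v_3], [v_4], [v_5], [v_6], [v_7]
  1-simplices (24): (24 of them)
  2-simplices (16): (16 of them)

so the chain groups are C_0 ≅ Z^8, C_1 ≅ Z^24, C_2 ≅ Z^16.

∂_1: C_1 → C_0 maps an edge to its endpoints' difference, ∂[p,q] = q − p. For instance
  ∂[v_1,v_6] = [v_6] − [v_1].
This gives a 8×24 integer matrix of rank 7; reducing to Smith normal form yields diagonal entries (1,1,1,1,1,1,1).

The boundary map ∂_2: C_2 → C_1 sends each 2-simplex [p,q,r] to [q,r] − [p,r] + [p,q]. For instance
  ∂[v_1,v_2,v_6] = [v_2,v_6] − [v_1,v_6] + [v_1,v_2],
  ∂[v_2,v_5,v_7] = [v_5,v_7] − [v_2,v_7] + [v_2,v_5].
The resulting 24×16 matrix has rank 15, and its Smith normal form has invariant factors (1,1,1,1,1,1,1,1,1,1,1,1,1,1,1).

Computing H_k = (kernel of ∂_k) / (image of ∂_{k+1}):

  H_0: rank C_0 − rank ∂_1 = 8 − 7 = 1, and the invariant factors of ∂_1 are all 1, so H_0 = Z.
  H_1: rank ker ∂_1 − rank ∂_2 = (24 − 7) − 15 = 2, and the invariant factors of ∂_2 are all 1, so H_1 = Z^2.
  H_2: rank ker ∂_2 − rank ∂_3 = (16 − 15) − 0 = 1, and there is no ∂_3, so H_2 = Z.

As a check, the Euler characteristic is 8 − 24 + 16 = 0, which agrees with 1 − 2 + 1 = 0.
(K is a triangulation of the torus T^2.)

H_0 = Z,  H_1 = Z^2,  H_2 = Z.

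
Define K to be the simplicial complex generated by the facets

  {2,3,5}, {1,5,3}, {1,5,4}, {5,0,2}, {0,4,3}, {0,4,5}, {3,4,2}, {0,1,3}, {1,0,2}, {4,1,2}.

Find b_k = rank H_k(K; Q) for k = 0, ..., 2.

b_0 = 1, b_1 = 0, b_2 = 0.

Fix the vertex order 0 < 1 < 2 < 3 < 4 < 5 and write every simplex with vertices in increasing order. Then dim K = 2 and the simplices of K are:

  0-simplices (6): [0], [1], [2], [3], [4], [5]
  1-simplices (15): [0,1], [0,2], [0,3], [0,4], [0,5], [1,2], [1,3], [1,4], [1,5], [2,3], [2,4], [2,5], [3,4], [3,5], [4,5]
  2-simplices (10): [0,1,2], [0,1,3], [0,2,5], [0,3,4], [0,4,5], [1,2,4], [1,3,5], [1,4,5], [2,3,4], [2,3,5]

Hence C_0 ≅ Z^6, C_1 ≅ Z^15, C_2 ≅ Z^10.

The boundary map ∂_1: C_1 → C_0 is given by ∂[p,q] = [q] − [p]. For instance
  ∂[2,3] = [3] − [2].
The 6×15 boundary matrix has rank 5 and Smith normal form diag(1,1,1,1,1).

Boundary ∂_2: C_2 → C_1 sends each 2-simplex [p,q,r] to [q,r] − [p,r] + [p,q]. For instance
  ∂[0,1,2] = [1,2] − [0,2] + [0,1],
  ∂[0,2,5] = [2,5] − [0,5] + [0,2].
This gives a 15×10 integer matrix of rank 10; reducing to Smith normal form yields diagonal entries (1,1,1,1,1,1,1,1,1,2).

Computing H_k = (kernel of ∂_k) / (image of ∂_{k+1}):

  H_0: rank C_0 − rank ∂_1 = 6 − 5 = 1, and the invariant factors of ∂_1 are all 1, so H_0 = Z.
  H_1: rank ker ∂_1 − rank ∂_2 = (15 − 5) − 10 = 0, and ∂_2 has invariant factor 2 > 1, so H_1 = Z_2.
  H_2: rank ker ∂_2 − rank ∂_3 = (10 − 10) − 0 = 0, and there is no ∂_3, so H_2 = 0.

As a check, the Euler characteristic is 6 − 15 + 10 = 1, which agrees with 1 − 0 + 0 = 1.

Hence the Betti numbers are b_0 = 1, b_1 = 0, b_2 = 0.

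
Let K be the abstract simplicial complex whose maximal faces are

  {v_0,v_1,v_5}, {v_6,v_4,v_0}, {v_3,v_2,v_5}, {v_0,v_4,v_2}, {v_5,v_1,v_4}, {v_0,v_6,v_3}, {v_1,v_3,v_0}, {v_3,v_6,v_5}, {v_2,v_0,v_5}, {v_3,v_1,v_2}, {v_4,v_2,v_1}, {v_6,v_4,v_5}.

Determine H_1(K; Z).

K has 7 vertices, 18 edges, 12 triangles.
rank ∂_1 = 6, rank ∂_2 = 12 ⇒ b_1 = 18 − 6 − 12 = 0; ∂_2 has invariant factor(s) [2] giving torsion. So H_1 ≅ Z/2.

H_1 = Z/2.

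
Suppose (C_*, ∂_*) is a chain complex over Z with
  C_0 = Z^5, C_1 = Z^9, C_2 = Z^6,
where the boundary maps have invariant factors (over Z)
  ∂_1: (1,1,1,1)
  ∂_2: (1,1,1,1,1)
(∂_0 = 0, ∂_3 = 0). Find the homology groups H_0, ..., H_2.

H_0: b_0 = 5 − 0 − 4 = 1; torsion from ∂_1 factors > 1: none. So H_0 = Z.
H_1: b_1 = 9 − 4 − 5 = 0; torsion from ∂_2 factors > 1: none. So H_1 = 0.
H_2: b_2 = 6 − 5 − 0 = 1; torsion from ∂_3 factors > 1: none. So H_2 = Z.

H_0 = Z,  H_1 = 0,  H_2 = Z.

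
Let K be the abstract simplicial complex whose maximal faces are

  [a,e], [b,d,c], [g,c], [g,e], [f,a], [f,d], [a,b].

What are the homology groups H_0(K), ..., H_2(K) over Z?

We work with the vertex ordering a < b < c < d < e < f < g. The simplices of K, each written with vertices in increasing order, are:

  0-simplices (7): a, b, c, d, e, f, g
  1-simplices (9): ab, ae, af, bc, bd, cd, cg, df, eg
  2-simplices (1): bcd

giving chain groups C_0 ≅ Z^7, C_1 ≅ Z^9, C_2 ≅ Z^1.

The boundary map ∂_1: C_1 → C_0 is given by ∂[p,q] = [q] − [p].
As a 7×9 matrix over Z this has rank 6, with invariant factors (1,1,1,1,1,1).

∂_2: C_2 → C_1 sends each 2-simplex [p,q,r] to [q,r] − [p,r] + [p,q]. For instance
  ∂bcd = cd − bd + bc.
The resulting 9×1 matrix has rank 1, and its Smith normal form has invariant factors (1).

Now H_k = ker ∂_k / im ∂_{k+1}, so:

  H_0: rank C_0 − rank ∂_1 = 7 − 6 = 1, and the invariant factors of ∂_1 are all 1, so H_0 = Z.
  H_1: rank ker ∂_1 − rank ∂_2 = (9 − 6) − 1 = 2, and the invariant factors of ∂_2 are all 1, so H_1 = Z^2.
  H_2: rank ker ∂_2 − rank ∂_3 = (1 − 1) − 0 = 0, and there is no ∂_3, so H_2 = 0.

As a check, the Euler characteristic is 7 − 9 + 1 = -1, which agrees with 1 − 2 + 0 = -1.

H_0 ≅ Z,  H_1 ≅ Z^2,  H_2 = 0.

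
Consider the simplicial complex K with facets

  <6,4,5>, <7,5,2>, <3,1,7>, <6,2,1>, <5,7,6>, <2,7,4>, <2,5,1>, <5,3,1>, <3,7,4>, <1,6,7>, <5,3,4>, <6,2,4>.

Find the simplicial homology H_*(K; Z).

We work with the vertex ordering 1 < 2 < 3 < 4 < 5 < 6 < 7. The simplices of K, each written with vertices in increasing order, are:

  0-simplices (7): [1], [2], [3], [4], [5], [6], [7]
  1-simplices (18): [1,2], [1,3], [1,5], [1,6], [1,7], [2,4], [2,5], [2,6], [2,7], [3,4], [3,5], [3,7], [4,5], [4,6], [4,7], [5,6], [5,7], [6,7]
  2-simplices (12): [1,2,5], [1,2,6], [1,3,5], [1,3,7], [1,6,7], [2,4,6], [2,4,7], [2,5,7], [3,4,5], [3,4,7], [4,5,6], [5,6,7]

Hence C_0 ≅ Z^7, C_1 ≅ Z^18, C_2 ≅ Z^12.

The boundary map ∂_1: C_1 → C_0 maps an edge to its endpoints' difference, ∂[p,q] = q − p. For instance
  ∂[3,4] = [4] − [3].
The 7×18 boundary matrix has rank 6 and Smith normal form diag(1,1,1,1,1,1).

Boundary ∂_2: C_2 → C_1 sends each 2-simplex [p,q,r] to [q,r] − [p,r] + [p,q]. For instance
  ∂[5,6,7] = [6,7] − [5,7] + [5,6],
  ∂[2,5,7] = [5,7] − [2,7] + [2,5].
As a 18×12 matrix over Z this has rank 12, with invariant factors (1,1,1,1,1,1,1,1,1,1,1,2).

Reading off H_k = ker ∂_k / im ∂_{k+1}:

  H_0: rank C_0 − rank ∂_1 = 7 − 6 = 1, and the invariant factors of ∂_1 are all 1, so H_0 = Z.
  H_1: rank ker ∂_1 − rank ∂_2 = (18 − 6) − 12 = 0, and ∂_2 has invariant factor 2 > 1, so H_1 = Z/2.
  H_2: rank ker ∂_2 − rank ∂_3 = (12 − 12) − 0 = 0, and there is no ∂_3, so H_2 = 0.

(K is a triangulation of the real projective plane RP^2.)

H_0 = Z,  H_1 = Z/2,  H_2 = 0.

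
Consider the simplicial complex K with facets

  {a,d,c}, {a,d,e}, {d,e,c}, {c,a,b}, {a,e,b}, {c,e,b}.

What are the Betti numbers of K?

b_0 = 1, b_1 = 0, b_2 = 1.

Take the total order a < b < c < d < e on the vertex set. Then K (dimension 2) consists of the simplices:

  0-simplices (5): a, b, c, d, e
  1-simplices (9): ab, ac, ad, ae, bc, be, cd, ce, de
  2-simplices (6): abc, abe, acd, ade, bce, cde

so the chain groups are C_0 ≅ Z^5, C_1 ≅ Z^9, C_2 ≅ Z^6.

The boundary map ∂_1: C_1 → C_0 maps an edge to its endpoints' difference, ∂[p,q] = q − p. For instance
  ∂ad = d − a.
The resulting 5×9 matrix has rank 4, and its Smith normal form has invariant factors (1,1,1,1).

Boundary ∂_2: C_2 → C_1 acts by ∂[p,q,r] = [q,r] − [p,r] + [p,q]. For instance
  ∂cde = de − ce + cd,
  ∂abe = be − ae + ab.
As a 9×6 matrix over Z this has rank 5, with invariant factors (1,1,1,1,1).

Now H_k = ker ∂_k / im ∂_{k+1}, so:

  H_0: rank C_0 − rank ∂_1 = 5 − 4 = 1, and the invariant factors of ∂_1 are all 1, so H_0 = Z.
  H_1: rank ker ∂_1 − rank ∂_2 = (9 − 4) − 5 = 0, and the invariant factors of ∂_2 are all 1, so H_1 = 0.
  H_2: rank ker ∂_2 − rank ∂_3 = (6 − 5) − 0 = 1, and there is no ∂_3, so H_2 = Z.

Hence the Betti numbers are b_0 = 1, b_1 = 0, b_2 = 1.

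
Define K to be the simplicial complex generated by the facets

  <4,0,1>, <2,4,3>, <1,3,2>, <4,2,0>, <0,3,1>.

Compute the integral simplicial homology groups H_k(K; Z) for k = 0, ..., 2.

H_0 = Z,  H_1 = Z,  H_2 = 0.

Order the vertices as 0 < 1 < 2 < 3 < 4. Listing each simplex with vertices in this order, K has dimension 2 with simplices:

  0-simplices (5): [0], [1], [2], [3], [4]
  1-simplices (10): [0,1], [0,2], [0,3], [0,4], [1,2], [1,3], [1,4], [2,3], [2,4], [3,4]
  2-simplices (5): [0,1,3], [0,1,4], [0,2,4], [1,2,3], [2,3,4]

giving chain groups C_0 ≅ Z^5, C_1 ≅ Z^10, C_2 ≅ Z^5.

The boundary map ∂_1: C_1 → C_0 maps an edge to its endpoints' difference, ∂[p,q] = q − p. For instance
  ∂[0,2] = [2] − [0].
The 5×10 boundary matrix has rank 4 and Smith normal form diag(1,1,1,1).

Boundary ∂_2: C_2 → C_1 sends each 2-simplex [p,q,r] to [q,r] − [p,r] + [p,q]. For instance
  ∂[0,2,4] = [2,4] − [0,4] + [0,2],
  ∂[1,2,3] = [2,3] − [1,3] + [1,2].
As a 10×5 matrix over Z this has rank 5, with invariant factors (1,1,1,1,1).

From H_k ≅ ker(∂_k) / im(∂_{k+1}) we obtain:

  H_0: rank C_0 − rank ∂_1 = 5 − 4 = 1, and the invariant factors of ∂_1 are all 1, so H_0 = Z.
  H_1: rank ker ∂_1 − rank ∂_2 = (10 − 4) − 5 = 1, and the invariant factors of ∂_2 are all 1, so H_1 = Z.
  H_2: rank ker ∂_2 − rank ∂_3 = (5 − 5) − 0 = 0, and there is no ∂_3, so H_2 = 0.

As a check, the Euler characteristic is 5 − 10 + 5 = 0, which agrees with 1 − 1 + 0 = 0.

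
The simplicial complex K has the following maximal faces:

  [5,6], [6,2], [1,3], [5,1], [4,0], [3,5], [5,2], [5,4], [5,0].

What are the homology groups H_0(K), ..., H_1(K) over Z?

H_0 ≅ Z,  H_1 ≅ Z^3.

Order the vertices as 0 < 1 < 2 < 3 < 4 < 5 < 6. Listing each simplex with vertices in this order, K has dimension 1 with simplices:

  0-simplices (7): [0], [1], [2], [3], [4], [5], [6]
  1-simplices (9): [0,4], [0,5], [1,3], [1,5], [2,5], [2,6], [3,5], [4,5], [5,6]

giving chain groups C_0 ≅ Z^7, C_1 ≅ Z^9.

∂_1: C_1 → C_0 sends each edge [p,q] (with p < q) to q − p. For instance
  ∂[0,5] = [5] − [0].
As a 7×9 matrix over Z this has rank 6, with invariant factors (1,1,1,1,1,1).

Computing H_k = (kernel of ∂_k) / (image of ∂_{k+1}):

  H_0: rank C_0 − rank ∂_1 = 7 − 6 = 1, and the invariant factors of ∂_1 are all 1, so H_0 ≅ Z.
  H_1: rank ker ∂_1 − rank ∂_2 = (9 − 6) − 0 = 3, and there is no ∂_2, so H_1 ≅ Z^3.

As a check, the Euler characteristic is 7 − 9 = -2, which agrees with 1 − 3 = -2.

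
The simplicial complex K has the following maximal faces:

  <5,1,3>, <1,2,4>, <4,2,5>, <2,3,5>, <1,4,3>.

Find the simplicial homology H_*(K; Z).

H_0 = Z,  H_1 = Z,  H_2 = 0.

K has 5 vertices, 10 edges, 5 triangles.
rank ∂_0 = 0, rank ∂_1 = 4 ⇒ b_0 = 5 − 0 − 4 = 1; all invariant factors of ∂_1 are 1 so no torsion. So H_0 ≅ Z.
rank ∂_1 = 4, rank ∂_2 = 5 ⇒ b_1 = 10 − 4 − 5 = 1; all invariant factors of ∂_2 are 1 so no torsion. So H_1 ≅ Z.
rank ∂_2 = 5, rank ∂_3 = 0 ⇒ b_2 = 5 − 5 − 0 = 0. So H_2 ≅ 0.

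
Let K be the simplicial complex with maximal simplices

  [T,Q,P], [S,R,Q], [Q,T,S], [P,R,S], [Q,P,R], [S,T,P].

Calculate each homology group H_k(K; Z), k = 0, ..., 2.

We work with the vertex ordering P < Q < R < S < T. The simplices of K, each written with vertices in increasing order, are:

  0-simplices (5): P, Q, R, S, T
  1-simplices (9): PQ, PR, PS, PT, QR, QS, QT, RS, ST
  2-simplices (6): PQR, PQT, PRS, PST, QRS, QST

so the chain groups are C_0 ≅ Z^5, C_1 ≅ Z^9, C_2 ≅ Z^6.

The boundary map ∂_1: C_1 → C_0 is given by ∂[p,q] = [q] − [p].
The 5×9 boundary matrix has rank 4 and Smith normal form diag(1,1,1,1).

∂_2: C_2 → C_1 sends each 2-simplex [p,q,r] to [q,r] − [p,r] + [p,q]. For instance
  ∂PRS = RS − PS + PR,
  ∂QRS = RS − QS + QR.
This gives a 9×6 integer matrix of rank 5; reducing to Smith normal form yields diagonal entries (1,1,1,1,1).

Now H_k = ker ∂_k / im ∂_{k+1}, so:

  H_0: rank C_0 − rank ∂_1 = 5 − 4 = 1, and the invariant factors of ∂_1 are all 1, so H_0 ≅ Z.
  H_1: rank ker ∂_1 − rank ∂_2 = (9 − 4) − 5 = 0, and the invariant factors of ∂_2 are all 1, so H_1 ≅ 0.
  H_2: rank ker ∂_2 − rank ∂_3 = (6 − 5) − 0 = 1, and there is no ∂_3, so H_2 ≅ Z.

H_0 = Z,  H_1 = 0,  H_2 = Z.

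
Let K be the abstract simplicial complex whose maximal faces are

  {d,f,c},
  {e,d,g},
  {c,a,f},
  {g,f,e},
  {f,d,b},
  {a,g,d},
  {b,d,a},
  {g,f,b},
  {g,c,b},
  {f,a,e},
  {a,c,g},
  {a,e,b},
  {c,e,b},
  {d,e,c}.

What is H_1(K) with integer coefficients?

H_1 ≅ Z^2.

Order the vertices as a < b < c < d < e < f < g. Listing each simplex with vertices in this order, K has dimension 2 with simplices:

  0-simplices (7): a, b, c, d, e, f, g
  1-simplices (21): ab, ac, ad, ae, af, ag, bc, bd, be, bf, bg, cd, ce, cf, cg, de, df, dg, ef, eg, fg
  2-simplices (14): abd, abe, acf, acg, adg, aef, bce, bcg, bdf, bfg, cde, cdf, deg, efg

giving chain groups C_0 ≅ Z^7, C_1 ≅ Z^21, C_2 ≅ Z^14.

Boundary ∂_1: C_1 → C_0 maps an edge to its endpoints' difference, ∂[p,q] = q − p. For instance
  ∂af = f − a.
The resulting 7×21 matrix has rank 6, and its Smith normal form has invariant factors (1,1,1,1,1,1).

∂_2: C_2 → C_1 maps a triangle to the signed sum of its edges. For instance
  ∂abd = bd − ad + ab,
  ∂bdf = df − bf + bd.
This gives a 21×14 integer matrix of rank 13; reducing to Smith normal form yields diagonal entries (1,1,1,1,1,1,1,1,1,1,1,1,1).

Computing H_k = (kernel of ∂_k) / (image of ∂_{k+1}):

  H_1: rank ker ∂_1 − rank ∂_2 = (21 − 6) − 13 = 2, and the invariant factors of ∂_2 are all 1, so H_1 = Z^2.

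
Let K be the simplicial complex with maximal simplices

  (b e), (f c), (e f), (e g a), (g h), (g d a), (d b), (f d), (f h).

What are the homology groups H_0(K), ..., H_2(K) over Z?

Order the vertices as a < b < c < d < e < f < g < h. Listing each simplex with vertices in this order, K has dimension 2 with simplices:

  0-simplices (8): a, b, c, d, e, f, g, h
  1-simplices (12): ad, ae, ag, bd, be, cf, df, dg, ef, eg, fh, gh
  2-simplices (2): adg, aeg

giving chain groups C_0 ≅ Z^8, C_1 ≅ Z^12, C_2 ≅ Z^2.

The boundary map ∂_1: C_1 → C_0 maps an edge to its endpoints' difference, ∂[p,q] = q − p. For instance
  ∂ad = d − a.
The resulting 8×12 matrix has rank 7, and its Smith normal form has invariant factors (1,1,1,1,1,1,1).

∂_2: C_2 → C_1 maps a triangle to the signed sum of its edges. For instance
  ∂aeg = eg − ag + ae,
  ∂adg = dg − ag + ad.
This gives a 12×2 integer matrix of rank 2; reducing to Smith normal form yields diagonal entries (1,1).

From H_k ≅ ker(∂_k) / im(∂_{k+1}) we obtain:

  H_0: rank C_0 − rank ∂_1 = 8 − 7 = 1, and the invariant factors of ∂_1 are all 1, so H_0 = Z.
  H_1: rank ker ∂_1 − rank ∂_2 = (12 − 7) − 2 = 3, and the invariant factors of ∂_2 are all 1, so H_1 = Z^3.
  H_2: rank ker ∂_2 − rank ∂_3 = (2 − 2) − 0 = 0, and there is no ∂_3, so H_2 = 0.

As a check, the Euler characteristic is 8 − 12 + 2 = -2, which agrees with 1 − 3 + 0 = -2.

H_0 ≅ Z,  H_1 ≅ Z^3,  H_2 = 0.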